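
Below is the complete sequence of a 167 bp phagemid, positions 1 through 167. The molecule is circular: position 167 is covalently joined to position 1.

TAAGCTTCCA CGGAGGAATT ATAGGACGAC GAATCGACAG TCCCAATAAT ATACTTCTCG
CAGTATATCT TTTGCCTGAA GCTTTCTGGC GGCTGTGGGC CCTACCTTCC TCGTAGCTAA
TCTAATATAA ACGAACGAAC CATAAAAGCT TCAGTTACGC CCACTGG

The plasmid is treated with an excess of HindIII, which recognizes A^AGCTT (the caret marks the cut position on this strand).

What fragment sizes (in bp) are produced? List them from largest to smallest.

HindIII sites (AAGCTT) start at positions 2, 79, 146.
HindIII cuts after the first base of each site, so after positions 2, 79, 146.
Circular molecule, 3 cuts → 3 fragments:
  3–79 → 77 bp
  80–146 → 67 bp
  147–167 then 1–2 → 21 + 2 = 23 bp
Sorted largest to smallest: 77, 67, 23 bp.

77, 67, 23 bp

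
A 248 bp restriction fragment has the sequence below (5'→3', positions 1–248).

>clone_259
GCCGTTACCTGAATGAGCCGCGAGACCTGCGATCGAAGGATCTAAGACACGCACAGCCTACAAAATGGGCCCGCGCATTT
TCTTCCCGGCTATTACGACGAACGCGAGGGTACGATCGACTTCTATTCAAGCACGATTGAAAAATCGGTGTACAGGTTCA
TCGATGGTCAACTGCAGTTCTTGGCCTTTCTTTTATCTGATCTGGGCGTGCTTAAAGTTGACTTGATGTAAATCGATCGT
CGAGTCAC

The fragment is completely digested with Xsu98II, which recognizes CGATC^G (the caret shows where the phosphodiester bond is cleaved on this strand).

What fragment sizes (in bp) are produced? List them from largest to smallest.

Xsu98II sites (CGATCG) start at positions 30, 113, 234.
Xsu98II cuts after base 5 of each site (before the last base), so after positions 34, 117, 238.
Linear molecule, 3 cuts → 4 fragments:
  1–34 → 34 bp
  35–117 → 83 bp
  118–238 → 121 bp
  239–248 → 10 bp
Sorted largest to smallest: 121, 83, 34, 10 bp.

121, 83, 34, 10 bp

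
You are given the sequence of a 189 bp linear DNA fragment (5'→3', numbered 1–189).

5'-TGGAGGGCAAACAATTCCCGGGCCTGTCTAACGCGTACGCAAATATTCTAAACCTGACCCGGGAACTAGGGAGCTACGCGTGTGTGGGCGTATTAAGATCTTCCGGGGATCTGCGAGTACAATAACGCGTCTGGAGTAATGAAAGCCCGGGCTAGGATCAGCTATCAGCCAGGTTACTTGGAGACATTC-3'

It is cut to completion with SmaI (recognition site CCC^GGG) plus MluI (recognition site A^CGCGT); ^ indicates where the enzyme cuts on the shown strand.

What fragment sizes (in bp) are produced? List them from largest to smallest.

49, 41, 29, 23, 19, 16, 12 bp

SmaI sites (CCCGGG) start at positions 17, 58, 146.
SmaI cuts after base 3 of each site, so after positions 19, 60, 148.
MluI sites (ACGCGT) start at positions 31, 76, 125.
MluI cuts after the first base of each site, so after positions 31, 76, 125.
Combined cut positions: 19, 31, 60, 76, 125, 148.
Linear molecule, 6 cuts → 7 fragments:
  1–19 → 19 bp
  20–31 → 12 bp
  32–60 → 29 bp
  61–76 → 16 bp
  77–125 → 49 bp
  126–148 → 23 bp
  149–189 → 41 bp
Sorted largest to smallest: 49, 41, 29, 23, 19, 16, 12 bp.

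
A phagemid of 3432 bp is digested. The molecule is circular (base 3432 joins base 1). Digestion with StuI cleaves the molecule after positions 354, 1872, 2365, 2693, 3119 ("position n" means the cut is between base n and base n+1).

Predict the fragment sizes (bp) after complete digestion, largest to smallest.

Circular molecule, 5 cuts → 5 fragments:
  1872 − 354 = 1518 bp
  2365 − 1872 = 493 bp
  2693 − 2365 = 328 bp
  3119 − 2693 = 426 bp
  wrap: 3432 − 3119 + 354 = 667 bp
Sorted largest to smallest: 1518, 667, 493, 426, 328 bp.

1518, 667, 493, 426, 328 bp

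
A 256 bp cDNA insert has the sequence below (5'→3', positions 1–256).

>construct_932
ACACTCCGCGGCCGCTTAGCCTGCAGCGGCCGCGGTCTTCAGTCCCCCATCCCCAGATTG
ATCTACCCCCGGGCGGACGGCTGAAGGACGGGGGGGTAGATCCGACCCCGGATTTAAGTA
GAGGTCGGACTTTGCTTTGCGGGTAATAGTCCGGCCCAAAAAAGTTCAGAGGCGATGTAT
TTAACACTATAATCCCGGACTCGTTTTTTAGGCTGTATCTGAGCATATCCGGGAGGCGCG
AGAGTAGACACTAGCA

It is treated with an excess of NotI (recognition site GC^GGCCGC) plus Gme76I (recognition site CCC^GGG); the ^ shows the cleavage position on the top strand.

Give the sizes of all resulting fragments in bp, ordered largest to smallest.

NotI sites (GCGGCCGC) start at positions 8, 26.
NotI cuts after base 2 of each site, so after positions 9, 27.
The Gme76I site (CCCGGG) starts at position 68.
Gme76I cuts after base 3 of each site, so after position 70.
Combined cut positions: 9, 27, 70.
Linear molecule, 3 cuts → 4 fragments:
  1–9 → 9 bp
  10–27 → 18 bp
  28–70 → 43 bp
  71–256 → 186 bp
Sorted largest to smallest: 186, 43, 18, 9 bp.

186, 43, 18, 9 bp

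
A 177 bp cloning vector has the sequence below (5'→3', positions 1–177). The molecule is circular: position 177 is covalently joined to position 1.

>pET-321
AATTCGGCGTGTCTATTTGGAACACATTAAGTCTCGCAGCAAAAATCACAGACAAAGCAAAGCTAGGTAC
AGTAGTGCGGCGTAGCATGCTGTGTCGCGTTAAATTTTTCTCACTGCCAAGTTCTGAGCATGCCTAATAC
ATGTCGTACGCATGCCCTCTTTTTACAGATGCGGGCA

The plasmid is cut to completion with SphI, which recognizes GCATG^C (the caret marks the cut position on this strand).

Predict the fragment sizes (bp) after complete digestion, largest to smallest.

112, 43, 22 bp

SphI sites (GCATGC) start at positions 85, 128, 150.
SphI cuts after base 5 of each site (before the last base), so after positions 89, 132, 154.
Circular molecule, 3 cuts → 3 fragments:
  90–132 → 43 bp
  133–154 → 22 bp
  155–177 then 1–89 → 23 + 89 = 112 bp
Sorted largest to smallest: 112, 43, 22 bp.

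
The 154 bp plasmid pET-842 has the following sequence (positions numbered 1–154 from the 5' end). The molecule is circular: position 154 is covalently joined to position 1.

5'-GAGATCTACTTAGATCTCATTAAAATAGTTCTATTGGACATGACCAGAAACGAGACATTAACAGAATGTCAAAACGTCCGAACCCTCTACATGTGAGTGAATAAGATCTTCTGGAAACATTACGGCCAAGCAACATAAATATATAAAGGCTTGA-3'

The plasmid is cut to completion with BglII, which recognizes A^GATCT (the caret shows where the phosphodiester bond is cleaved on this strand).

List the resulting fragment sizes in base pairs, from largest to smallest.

92, 52, 10 bp

BglII sites (AGATCT) start at positions 2, 12, 104.
BglII cuts after the first base of each site, so after positions 2, 12, 104.
Circular molecule, 3 cuts → 3 fragments:
  3–12 → 10 bp
  13–104 → 92 bp
  105–154 then 1–2 → 50 + 2 = 52 bp
Sorted largest to smallest: 92, 52, 10 bp.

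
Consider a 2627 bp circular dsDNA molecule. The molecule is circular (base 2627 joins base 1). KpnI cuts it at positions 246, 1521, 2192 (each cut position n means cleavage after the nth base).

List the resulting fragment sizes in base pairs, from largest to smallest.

1275, 681, 671 bp

Circular molecule, 3 cuts → 3 fragments:
  1521 − 246 = 1275 bp
  2192 − 1521 = 671 bp
  wrap: 2627 − 2192 + 246 = 681 bp
Sorted largest to smallest: 1275, 681, 671 bp.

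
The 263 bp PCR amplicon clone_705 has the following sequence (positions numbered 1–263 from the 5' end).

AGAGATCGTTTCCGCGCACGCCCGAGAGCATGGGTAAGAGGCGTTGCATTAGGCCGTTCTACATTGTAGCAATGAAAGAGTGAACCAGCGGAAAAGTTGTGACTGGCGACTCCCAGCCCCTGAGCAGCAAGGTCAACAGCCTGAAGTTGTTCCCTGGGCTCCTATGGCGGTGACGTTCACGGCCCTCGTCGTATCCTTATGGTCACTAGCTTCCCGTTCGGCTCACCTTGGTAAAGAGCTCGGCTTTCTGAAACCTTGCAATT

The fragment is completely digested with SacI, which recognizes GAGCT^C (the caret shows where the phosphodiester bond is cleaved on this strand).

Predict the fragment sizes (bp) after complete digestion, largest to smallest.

240, 23 bp

The SacI site (GAGCTC) starts at position 236.
SacI cuts after base 5 of each site (before the last base), so after position 240.
Linear molecule, 1 cut → 2 fragments:
  1–240 → 240 bp
  241–263 → 23 bp
Sorted largest to smallest: 240, 23 bp.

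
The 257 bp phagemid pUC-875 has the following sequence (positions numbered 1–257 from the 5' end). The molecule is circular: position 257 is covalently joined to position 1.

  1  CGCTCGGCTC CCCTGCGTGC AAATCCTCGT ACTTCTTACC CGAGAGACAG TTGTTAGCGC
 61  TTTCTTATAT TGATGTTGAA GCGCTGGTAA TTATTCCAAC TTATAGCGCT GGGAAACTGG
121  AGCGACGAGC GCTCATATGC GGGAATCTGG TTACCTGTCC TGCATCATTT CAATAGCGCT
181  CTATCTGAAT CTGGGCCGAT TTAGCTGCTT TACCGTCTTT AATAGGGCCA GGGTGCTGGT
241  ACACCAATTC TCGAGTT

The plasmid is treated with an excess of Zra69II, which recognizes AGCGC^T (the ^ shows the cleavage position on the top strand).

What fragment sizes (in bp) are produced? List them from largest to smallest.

Zra69II sites (AGCGCT) start at positions 56, 80, 105, 128, 175.
Zra69II cuts after base 5 of each site (before the last base), so after positions 60, 84, 109, 132, 179.
Circular molecule, 5 cuts → 5 fragments:
  61–84 → 24 bp
  85–109 → 25 bp
  110–132 → 23 bp
  133–179 → 47 bp
  180–257 then 1–60 → 78 + 60 = 138 bp
Sorted largest to smallest: 138, 47, 25, 24, 23 bp.

138, 47, 25, 24, 23 bp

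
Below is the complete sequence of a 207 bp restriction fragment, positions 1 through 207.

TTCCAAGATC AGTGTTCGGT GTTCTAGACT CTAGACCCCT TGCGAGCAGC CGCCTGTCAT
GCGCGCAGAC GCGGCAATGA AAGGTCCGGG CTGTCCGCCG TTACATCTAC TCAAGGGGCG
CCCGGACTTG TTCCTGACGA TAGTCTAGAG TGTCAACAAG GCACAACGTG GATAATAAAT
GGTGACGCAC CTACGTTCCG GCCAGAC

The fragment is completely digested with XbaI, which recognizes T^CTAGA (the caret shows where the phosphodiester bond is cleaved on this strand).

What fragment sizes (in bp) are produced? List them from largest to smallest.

114, 63, 23, 7 bp

XbaI sites (TCTAGA) start at positions 23, 30, 144.
XbaI cuts after the first base of each site, so after positions 23, 30, 144.
Linear molecule, 3 cuts → 4 fragments:
  1–23 → 23 bp
  24–30 → 7 bp
  31–144 → 114 bp
  145–207 → 63 bp
Sorted largest to smallest: 114, 63, 23, 7 bp.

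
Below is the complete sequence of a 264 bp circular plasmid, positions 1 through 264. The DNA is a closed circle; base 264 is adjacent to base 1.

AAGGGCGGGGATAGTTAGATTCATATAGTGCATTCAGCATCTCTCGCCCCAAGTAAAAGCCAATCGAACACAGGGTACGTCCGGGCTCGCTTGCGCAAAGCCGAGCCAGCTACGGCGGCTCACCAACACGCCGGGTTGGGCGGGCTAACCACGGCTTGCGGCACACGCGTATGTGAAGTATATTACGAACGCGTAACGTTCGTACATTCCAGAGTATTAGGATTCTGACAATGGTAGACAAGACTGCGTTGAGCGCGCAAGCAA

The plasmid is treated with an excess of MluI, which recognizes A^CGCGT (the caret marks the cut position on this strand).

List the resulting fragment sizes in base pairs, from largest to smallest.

MluI sites (ACGCGT) start at positions 165, 189.
MluI cuts after the first base of each site, so after positions 165, 189.
Circular molecule, 2 cuts → 2 fragments:
  166–189 → 24 bp
  190–264 then 1–165 → 75 + 165 = 240 bp
Sorted largest to smallest: 240, 24 bp.

240, 24 bp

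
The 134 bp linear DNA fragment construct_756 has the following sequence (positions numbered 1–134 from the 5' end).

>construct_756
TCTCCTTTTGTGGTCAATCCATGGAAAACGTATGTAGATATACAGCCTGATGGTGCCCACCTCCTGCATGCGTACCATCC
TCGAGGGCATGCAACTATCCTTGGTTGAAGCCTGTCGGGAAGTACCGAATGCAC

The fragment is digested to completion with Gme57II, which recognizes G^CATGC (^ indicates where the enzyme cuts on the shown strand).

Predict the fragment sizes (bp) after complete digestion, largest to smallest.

66, 47, 21 bp

Gme57II sites (GCATGC) start at positions 66, 87.
Gme57II cuts after the first base of each site, so after positions 66, 87.
Linear molecule, 2 cuts → 3 fragments:
  1–66 → 66 bp
  67–87 → 21 bp
  88–134 → 47 bp
Sorted largest to smallest: 66, 47, 21 bp.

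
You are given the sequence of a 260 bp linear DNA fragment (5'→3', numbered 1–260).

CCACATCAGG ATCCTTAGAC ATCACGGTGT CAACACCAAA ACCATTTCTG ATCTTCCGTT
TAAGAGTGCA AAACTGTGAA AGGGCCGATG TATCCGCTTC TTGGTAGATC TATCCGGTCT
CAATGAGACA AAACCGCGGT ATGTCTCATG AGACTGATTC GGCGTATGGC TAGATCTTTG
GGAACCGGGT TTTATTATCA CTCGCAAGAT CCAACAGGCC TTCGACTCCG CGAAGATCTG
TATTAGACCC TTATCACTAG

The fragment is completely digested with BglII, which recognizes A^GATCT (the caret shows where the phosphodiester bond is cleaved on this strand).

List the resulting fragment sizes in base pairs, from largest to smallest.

106, 66, 62, 26 bp

BglII sites (AGATCT) start at positions 106, 172, 234.
BglII cuts after the first base of each site, so after positions 106, 172, 234.
Linear molecule, 3 cuts → 4 fragments:
  1–106 → 106 bp
  107–172 → 66 bp
  173–234 → 62 bp
  235–260 → 26 bp
Sorted largest to smallest: 106, 66, 62, 26 bp.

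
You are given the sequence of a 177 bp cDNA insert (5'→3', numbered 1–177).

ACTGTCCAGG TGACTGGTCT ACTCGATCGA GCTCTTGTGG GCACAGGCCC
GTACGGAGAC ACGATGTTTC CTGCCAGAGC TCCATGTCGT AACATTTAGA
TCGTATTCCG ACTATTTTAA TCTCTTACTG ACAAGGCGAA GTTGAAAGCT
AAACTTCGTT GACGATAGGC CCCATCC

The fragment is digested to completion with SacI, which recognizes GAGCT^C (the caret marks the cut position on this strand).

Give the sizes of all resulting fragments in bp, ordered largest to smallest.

SacI sites (GAGCTC) start at positions 29, 77.
SacI cuts after base 5 of each site (before the last base), so after positions 33, 81.
Linear molecule, 2 cuts → 3 fragments:
  1–33 → 33 bp
  34–81 → 48 bp
  82–177 → 96 bp
Sorted largest to smallest: 96, 48, 33 bp.

96, 48, 33 bp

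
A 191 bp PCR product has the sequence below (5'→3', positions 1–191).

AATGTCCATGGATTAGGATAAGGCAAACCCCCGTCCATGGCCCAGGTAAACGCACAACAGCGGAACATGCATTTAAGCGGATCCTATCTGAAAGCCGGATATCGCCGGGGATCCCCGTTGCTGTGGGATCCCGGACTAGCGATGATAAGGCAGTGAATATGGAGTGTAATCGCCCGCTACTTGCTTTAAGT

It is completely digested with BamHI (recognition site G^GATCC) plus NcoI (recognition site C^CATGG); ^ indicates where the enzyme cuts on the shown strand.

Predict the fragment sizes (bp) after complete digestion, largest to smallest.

65, 44, 30, 29, 17, 6 bp

BamHI sites (GGATCC) start at positions 79, 109, 126.
BamHI cuts after the first base of each site, so after positions 79, 109, 126.
NcoI sites (CCATGG) start at positions 6, 35.
NcoI cuts after the first base of each site, so after positions 6, 35.
Combined cut positions: 6, 35, 79, 109, 126.
Linear molecule, 5 cuts → 6 fragments:
  1–6 → 6 bp
  7–35 → 29 bp
  36–79 → 44 bp
  80–109 → 30 bp
  110–126 → 17 bp
  127–191 → 65 bp
Sorted largest to smallest: 65, 44, 30, 29, 17, 6 bp.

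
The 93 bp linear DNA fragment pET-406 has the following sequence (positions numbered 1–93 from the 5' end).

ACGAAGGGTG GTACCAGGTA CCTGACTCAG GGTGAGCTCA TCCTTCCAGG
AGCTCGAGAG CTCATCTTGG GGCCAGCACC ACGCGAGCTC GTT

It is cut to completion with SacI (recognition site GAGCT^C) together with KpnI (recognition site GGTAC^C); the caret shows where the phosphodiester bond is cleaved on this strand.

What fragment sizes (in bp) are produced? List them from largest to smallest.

27, 17, 16, 14, 8, 7, 4 bp

SacI sites (GAGCTC) start at positions 34, 50, 58, 85.
SacI cuts after base 5 of each site (before the last base), so after positions 38, 54, 62, 89.
KpnI sites (GGTACC) start at positions 10, 17.
KpnI cuts after base 5 of each site (before the last base), so after positions 14, 21.
Combined cut positions: 14, 21, 38, 54, 62, 89.
Linear molecule, 6 cuts → 7 fragments:
  1–14 → 14 bp
  15–21 → 7 bp
  22–38 → 17 bp
  39–54 → 16 bp
  55–62 → 8 bp
  63–89 → 27 bp
  90–93 → 4 bp
Sorted largest to smallest: 27, 17, 16, 14, 8, 7, 4 bp.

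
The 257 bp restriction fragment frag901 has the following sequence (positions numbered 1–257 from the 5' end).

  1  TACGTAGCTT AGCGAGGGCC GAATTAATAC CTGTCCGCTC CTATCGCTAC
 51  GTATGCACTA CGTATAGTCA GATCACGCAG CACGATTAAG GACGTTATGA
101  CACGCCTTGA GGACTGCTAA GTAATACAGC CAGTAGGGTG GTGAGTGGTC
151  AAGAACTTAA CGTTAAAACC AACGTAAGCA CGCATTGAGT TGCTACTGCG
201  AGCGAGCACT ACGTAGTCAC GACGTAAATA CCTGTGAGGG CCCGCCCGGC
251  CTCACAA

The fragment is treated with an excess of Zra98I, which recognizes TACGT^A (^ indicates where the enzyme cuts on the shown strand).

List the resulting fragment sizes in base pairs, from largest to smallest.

151, 47, 43, 11, 5 bp

Zra98I sites (TACGTA) start at positions 1, 48, 59, 210.
Zra98I cuts after base 5 of each site (before the last base), so after positions 5, 52, 63, 214.
Linear molecule, 4 cuts → 5 fragments:
  1–5 → 5 bp
  6–52 → 47 bp
  53–63 → 11 bp
  64–214 → 151 bp
  215–257 → 43 bp
Sorted largest to smallest: 151, 47, 43, 11, 5 bp.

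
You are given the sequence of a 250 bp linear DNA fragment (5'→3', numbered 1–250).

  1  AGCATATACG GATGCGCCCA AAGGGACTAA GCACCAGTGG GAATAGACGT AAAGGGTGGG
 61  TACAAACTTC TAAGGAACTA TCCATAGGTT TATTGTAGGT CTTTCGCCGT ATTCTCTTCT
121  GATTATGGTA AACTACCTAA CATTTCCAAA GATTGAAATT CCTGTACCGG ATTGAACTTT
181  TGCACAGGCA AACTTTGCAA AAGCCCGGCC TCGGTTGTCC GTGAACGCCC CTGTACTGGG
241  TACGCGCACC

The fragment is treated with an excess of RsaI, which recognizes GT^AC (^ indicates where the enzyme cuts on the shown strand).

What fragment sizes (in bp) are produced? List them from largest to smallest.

RsaI sites (GTAC) start at positions 60, 164, 233, 240.
RsaI cuts after base 2 of each site, so after positions 61, 165, 234, 241.
Linear molecule, 4 cuts → 5 fragments:
  1–61 → 61 bp
  62–165 → 104 bp
  166–234 → 69 bp
  235–241 → 7 bp
  242–250 → 9 bp
Sorted largest to smallest: 104, 69, 61, 9, 7 bp.

104, 69, 61, 9, 7 bp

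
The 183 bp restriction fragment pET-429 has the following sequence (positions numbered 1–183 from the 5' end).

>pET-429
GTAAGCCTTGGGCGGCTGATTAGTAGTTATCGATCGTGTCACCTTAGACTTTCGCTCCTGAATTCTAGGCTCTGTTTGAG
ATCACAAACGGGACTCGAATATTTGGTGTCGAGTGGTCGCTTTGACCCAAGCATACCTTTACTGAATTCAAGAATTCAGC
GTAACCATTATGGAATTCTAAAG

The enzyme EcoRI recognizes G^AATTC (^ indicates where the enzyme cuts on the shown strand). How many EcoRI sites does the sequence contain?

GAATTC occurs starting at positions 60, 144, 152, 173.
EcoRI cuts at 4 sites.

4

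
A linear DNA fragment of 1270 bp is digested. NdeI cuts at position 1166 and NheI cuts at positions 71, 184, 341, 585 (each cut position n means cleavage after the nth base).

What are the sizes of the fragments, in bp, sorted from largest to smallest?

Combined cut positions (sorted): 71, 184, 341, 585, 1166.
Linear molecule, 5 cuts → 6 fragments:
  71 − 0 = 71 bp
  184 − 71 = 113 bp
  341 − 184 = 157 bp
  585 − 341 = 244 bp
  1166 − 585 = 581 bp
  1270 − 1166 = 104 bp
Sorted largest to smallest: 581, 244, 157, 113, 104, 71 bp.

581, 244, 157, 113, 104, 71 bp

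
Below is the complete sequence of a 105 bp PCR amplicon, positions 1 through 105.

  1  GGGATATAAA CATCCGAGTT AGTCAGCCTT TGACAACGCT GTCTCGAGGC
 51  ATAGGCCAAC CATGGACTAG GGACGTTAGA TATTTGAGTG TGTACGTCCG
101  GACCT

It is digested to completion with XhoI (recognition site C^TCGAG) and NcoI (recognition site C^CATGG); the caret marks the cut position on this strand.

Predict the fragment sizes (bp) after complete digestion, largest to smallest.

The XhoI site (CTCGAG) starts at position 43.
XhoI cuts after the first base of each site, so after position 43.
The NcoI site (CCATGG) starts at position 60.
NcoI cuts after the first base of each site, so after position 60.
Combined cut positions: 43, 60.
Linear molecule, 2 cuts → 3 fragments:
  1–43 → 43 bp
  44–60 → 17 bp
  61–105 → 45 bp
Sorted largest to smallest: 45, 43, 17 bp.

45, 43, 17 bp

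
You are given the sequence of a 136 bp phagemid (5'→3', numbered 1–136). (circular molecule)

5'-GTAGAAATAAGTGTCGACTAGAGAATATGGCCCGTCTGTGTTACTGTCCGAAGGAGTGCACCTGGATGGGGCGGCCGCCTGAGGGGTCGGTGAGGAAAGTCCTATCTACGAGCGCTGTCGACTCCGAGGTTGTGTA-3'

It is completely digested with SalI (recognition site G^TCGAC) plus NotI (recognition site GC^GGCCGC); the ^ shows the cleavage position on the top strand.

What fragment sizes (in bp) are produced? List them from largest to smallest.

59, 45, 32 bp

SalI sites (GTCGAC) start at positions 13, 117.
SalI cuts after the first base of each site, so after positions 13, 117.
The NotI site (GCGGCCGC) starts at position 71.
NotI cuts after base 2 of each site, so after position 72.
Combined cut positions: 13, 72, 117.
Circular molecule, 3 cuts → 3 fragments:
  14–72 → 59 bp
  73–117 → 45 bp
  118–136 then 1–13 → 19 + 13 = 32 bp
Sorted largest to smallest: 59, 45, 32 bp.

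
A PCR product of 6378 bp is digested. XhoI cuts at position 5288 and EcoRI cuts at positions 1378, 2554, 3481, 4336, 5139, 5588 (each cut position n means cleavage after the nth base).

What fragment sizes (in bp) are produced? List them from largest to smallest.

1378, 1176, 927, 855, 803, 790, 300, 149 bp

Combined cut positions (sorted): 1378, 2554, 3481, 4336, 5139, 5288, 5588.
Linear molecule, 7 cuts → 8 fragments:
  1378 − 0 = 1378 bp
  2554 − 1378 = 1176 bp
  3481 − 2554 = 927 bp
  4336 − 3481 = 855 bp
  5139 − 4336 = 803 bp
  5288 − 5139 = 149 bp
  5588 − 5288 = 300 bp
  6378 − 5588 = 790 bp
Sorted largest to smallest: 1378, 1176, 927, 855, 803, 790, 300, 149 bp.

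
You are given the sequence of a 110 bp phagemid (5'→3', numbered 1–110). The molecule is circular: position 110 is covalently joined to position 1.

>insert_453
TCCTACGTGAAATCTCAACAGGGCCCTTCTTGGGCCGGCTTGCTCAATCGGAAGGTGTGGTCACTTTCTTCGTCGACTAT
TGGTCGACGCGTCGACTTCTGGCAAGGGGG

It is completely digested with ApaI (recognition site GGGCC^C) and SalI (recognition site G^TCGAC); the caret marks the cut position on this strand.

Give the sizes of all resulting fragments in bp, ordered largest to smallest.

The ApaI site (GGGCCC) starts at position 21.
ApaI cuts after base 5 of each site (before the last base), so after position 25.
SalI sites (GTCGAC) start at positions 72, 83, 91.
SalI cuts after the first base of each site, so after positions 72, 83, 91.
Combined cut positions: 25, 72, 83, 91.
Circular molecule, 4 cuts → 4 fragments:
  26–72 → 47 bp
  73–83 → 11 bp
  84–91 → 8 bp
  92–110 then 1–25 → 19 + 25 = 44 bp
Sorted largest to smallest: 47, 44, 11, 8 bp.

47, 44, 11, 8 bp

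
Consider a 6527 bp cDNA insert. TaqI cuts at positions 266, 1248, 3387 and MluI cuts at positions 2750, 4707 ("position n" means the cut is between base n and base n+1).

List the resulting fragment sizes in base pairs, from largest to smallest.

Combined cut positions (sorted): 266, 1248, 2750, 3387, 4707.
Linear molecule, 5 cuts → 6 fragments:
  266 − 0 = 266 bp
  1248 − 266 = 982 bp
  2750 − 1248 = 1502 bp
  3387 − 2750 = 637 bp
  4707 − 3387 = 1320 bp
  6527 − 4707 = 1820 bp
Sorted largest to smallest: 1820, 1502, 1320, 982, 637, 266 bp.

1820, 1502, 1320, 982, 637, 266 bp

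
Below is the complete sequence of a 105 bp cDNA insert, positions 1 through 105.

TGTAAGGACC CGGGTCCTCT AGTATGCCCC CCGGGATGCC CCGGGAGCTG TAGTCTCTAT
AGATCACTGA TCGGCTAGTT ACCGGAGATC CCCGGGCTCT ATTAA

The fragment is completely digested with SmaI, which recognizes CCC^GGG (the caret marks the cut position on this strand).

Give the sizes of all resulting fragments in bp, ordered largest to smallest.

51, 21, 12, 11, 10 bp

SmaI sites (CCCGGG) start at positions 9, 30, 40, 91.
SmaI cuts after base 3 of each site, so after positions 11, 32, 42, 93.
Linear molecule, 4 cuts → 5 fragments:
  1–11 → 11 bp
  12–32 → 21 bp
  33–42 → 10 bp
  43–93 → 51 bp
  94–105 → 12 bp
Sorted largest to smallest: 51, 21, 12, 11, 10 bp.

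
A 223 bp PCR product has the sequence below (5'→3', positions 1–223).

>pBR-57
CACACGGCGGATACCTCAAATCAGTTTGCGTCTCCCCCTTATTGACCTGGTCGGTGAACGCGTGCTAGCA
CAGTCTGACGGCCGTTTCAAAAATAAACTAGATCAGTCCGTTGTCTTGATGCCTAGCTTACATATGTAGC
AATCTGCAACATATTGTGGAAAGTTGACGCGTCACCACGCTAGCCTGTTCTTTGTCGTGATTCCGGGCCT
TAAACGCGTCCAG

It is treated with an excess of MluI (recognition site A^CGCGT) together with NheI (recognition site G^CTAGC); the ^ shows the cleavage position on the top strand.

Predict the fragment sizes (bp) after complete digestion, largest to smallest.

MluI sites (ACGCGT) start at positions 58, 167, 214.
MluI cuts after the first base of each site, so after positions 58, 167, 214.
NheI sites (GCTAGC) start at positions 64, 179.
NheI cuts after the first base of each site, so after positions 64, 179.
Combined cut positions: 58, 64, 167, 179, 214.
Linear molecule, 5 cuts → 6 fragments:
  1–58 → 58 bp
  59–64 → 6 bp
  65–167 → 103 bp
  168–179 → 12 bp
  180–214 → 35 bp
  215–223 → 9 bp
Sorted largest to smallest: 103, 58, 35, 12, 9, 6 bp.

103, 58, 35, 12, 9, 6 bp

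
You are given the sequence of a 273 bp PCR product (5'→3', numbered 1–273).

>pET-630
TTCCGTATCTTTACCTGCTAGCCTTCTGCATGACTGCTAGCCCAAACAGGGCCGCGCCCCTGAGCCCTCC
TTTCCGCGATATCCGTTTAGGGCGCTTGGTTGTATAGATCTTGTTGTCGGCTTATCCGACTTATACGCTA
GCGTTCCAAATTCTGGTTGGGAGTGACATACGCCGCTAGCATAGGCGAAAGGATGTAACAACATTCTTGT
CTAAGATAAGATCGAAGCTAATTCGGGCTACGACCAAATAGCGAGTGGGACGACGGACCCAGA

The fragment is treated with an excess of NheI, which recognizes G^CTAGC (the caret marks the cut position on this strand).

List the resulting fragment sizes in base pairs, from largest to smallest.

101, 98, 38, 19, 17 bp

NheI sites (GCTAGC) start at positions 17, 36, 137, 175.
NheI cuts after the first base of each site, so after positions 17, 36, 137, 175.
Linear molecule, 4 cuts → 5 fragments:
  1–17 → 17 bp
  18–36 → 19 bp
  37–137 → 101 bp
  138–175 → 38 bp
  176–273 → 98 bp
Sorted largest to smallest: 101, 98, 38, 19, 17 bp.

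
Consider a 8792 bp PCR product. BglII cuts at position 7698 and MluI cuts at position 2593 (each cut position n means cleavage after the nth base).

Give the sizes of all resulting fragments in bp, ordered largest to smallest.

5105, 2593, 1094 bp

Combined cut positions (sorted): 2593, 7698.
Linear molecule, 2 cuts → 3 fragments:
  2593 − 0 = 2593 bp
  7698 − 2593 = 5105 bp
  8792 − 7698 = 1094 bp
Sorted largest to smallest: 5105, 2593, 1094 bp.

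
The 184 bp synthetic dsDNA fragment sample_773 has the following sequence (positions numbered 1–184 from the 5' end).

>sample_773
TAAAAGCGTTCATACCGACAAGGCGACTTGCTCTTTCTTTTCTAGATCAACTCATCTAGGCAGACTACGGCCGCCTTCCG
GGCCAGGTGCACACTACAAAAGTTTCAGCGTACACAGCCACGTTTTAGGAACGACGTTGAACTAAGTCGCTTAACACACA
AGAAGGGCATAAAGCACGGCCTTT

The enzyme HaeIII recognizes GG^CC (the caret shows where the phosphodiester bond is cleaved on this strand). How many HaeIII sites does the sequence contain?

GGCC occurs starting at positions 69, 81, 178.
HaeIII cuts at 3 sites.

3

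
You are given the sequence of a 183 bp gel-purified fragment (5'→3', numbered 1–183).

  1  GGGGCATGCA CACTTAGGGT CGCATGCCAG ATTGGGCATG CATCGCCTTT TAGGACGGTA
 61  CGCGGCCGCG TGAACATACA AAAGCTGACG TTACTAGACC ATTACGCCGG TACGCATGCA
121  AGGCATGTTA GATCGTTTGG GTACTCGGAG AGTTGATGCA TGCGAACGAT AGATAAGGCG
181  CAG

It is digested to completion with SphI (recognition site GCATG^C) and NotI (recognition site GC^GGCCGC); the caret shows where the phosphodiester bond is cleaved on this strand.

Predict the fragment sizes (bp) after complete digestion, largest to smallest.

SphI sites (GCATGC) start at positions 4, 22, 36, 114, 158.
SphI cuts after base 5 of each site (before the last base), so after positions 8, 26, 40, 118, 162.
The NotI site (GCGGCCGC) starts at position 62.
NotI cuts after base 2 of each site, so after position 63.
Combined cut positions: 8, 26, 40, 63, 118, 162.
Linear molecule, 6 cuts → 7 fragments:
  1–8 → 8 bp
  9–26 → 18 bp
  27–40 → 14 bp
  41–63 → 23 bp
  64–118 → 55 bp
  119–162 → 44 bp
  163–183 → 21 bp
Sorted largest to smallest: 55, 44, 23, 21, 18, 14, 8 bp.

55, 44, 23, 21, 18, 14, 8 bp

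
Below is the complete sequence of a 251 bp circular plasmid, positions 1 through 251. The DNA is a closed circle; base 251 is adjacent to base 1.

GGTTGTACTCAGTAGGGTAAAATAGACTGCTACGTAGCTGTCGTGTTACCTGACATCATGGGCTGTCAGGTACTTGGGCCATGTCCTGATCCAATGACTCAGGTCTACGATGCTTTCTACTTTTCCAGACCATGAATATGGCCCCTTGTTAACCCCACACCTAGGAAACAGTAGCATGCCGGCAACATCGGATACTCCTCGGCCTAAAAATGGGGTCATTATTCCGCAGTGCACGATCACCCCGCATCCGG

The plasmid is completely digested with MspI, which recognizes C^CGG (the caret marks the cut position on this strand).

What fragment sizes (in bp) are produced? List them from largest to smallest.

MspI sites (CCGG) start at positions 179, 248.
MspI cuts after the first base of each site, so after positions 179, 248.
Circular molecule, 2 cuts → 2 fragments:
  180–248 → 69 bp
  249–251 then 1–179 → 3 + 179 = 182 bp
Sorted largest to smallest: 182, 69 bp.

182, 69 bp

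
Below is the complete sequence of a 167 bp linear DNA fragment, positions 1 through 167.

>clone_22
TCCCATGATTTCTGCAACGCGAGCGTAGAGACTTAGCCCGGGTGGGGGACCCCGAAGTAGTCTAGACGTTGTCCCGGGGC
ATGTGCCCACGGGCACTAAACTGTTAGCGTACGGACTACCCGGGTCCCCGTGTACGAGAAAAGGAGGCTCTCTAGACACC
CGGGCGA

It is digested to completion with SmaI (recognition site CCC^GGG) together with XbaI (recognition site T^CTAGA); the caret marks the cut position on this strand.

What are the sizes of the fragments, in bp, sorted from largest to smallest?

46, 39, 30, 22, 14, 10, 6 bp

SmaI sites (CCCGGG) start at positions 37, 73, 119, 159.
SmaI cuts after base 3 of each site, so after positions 39, 75, 121, 161.
XbaI sites (TCTAGA) start at positions 61, 151.
XbaI cuts after the first base of each site, so after positions 61, 151.
Combined cut positions: 39, 61, 75, 121, 151, 161.
Linear molecule, 6 cuts → 7 fragments:
  1–39 → 39 bp
  40–61 → 22 bp
  62–75 → 14 bp
  76–121 → 46 bp
  122–151 → 30 bp
  152–161 → 10 bp
  162–167 → 6 bp
Sorted largest to smallest: 46, 39, 30, 22, 14, 10, 6 bp.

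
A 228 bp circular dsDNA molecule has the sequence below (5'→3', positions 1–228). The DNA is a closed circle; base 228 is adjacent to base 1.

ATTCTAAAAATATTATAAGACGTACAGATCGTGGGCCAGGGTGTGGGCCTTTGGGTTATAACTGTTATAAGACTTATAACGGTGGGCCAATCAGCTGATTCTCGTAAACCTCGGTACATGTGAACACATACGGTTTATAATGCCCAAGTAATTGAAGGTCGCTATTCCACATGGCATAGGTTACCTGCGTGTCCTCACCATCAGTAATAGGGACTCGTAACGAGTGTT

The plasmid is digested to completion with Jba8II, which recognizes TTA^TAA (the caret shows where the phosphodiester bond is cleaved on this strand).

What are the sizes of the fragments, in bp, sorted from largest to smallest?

Jba8II sites (TTATAA) start at positions 13, 56, 65, 74, 135.
Jba8II cuts after base 3 of each site, so after positions 15, 58, 67, 76, 137.
Circular molecule, 5 cuts → 5 fragments:
  16–58 → 43 bp
  59–67 → 9 bp
  68–76 → 9 bp
  77–137 → 61 bp
  138–228 then 1–15 → 91 + 15 = 106 bp
Sorted largest to smallest: 106, 61, 43, 9, 9 bp.

106, 61, 43, 9, 9 bp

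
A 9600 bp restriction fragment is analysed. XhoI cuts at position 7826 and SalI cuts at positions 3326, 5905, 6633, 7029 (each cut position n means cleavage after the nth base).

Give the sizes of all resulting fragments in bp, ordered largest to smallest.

Combined cut positions (sorted): 3326, 5905, 6633, 7029, 7826.
Linear molecule, 5 cuts → 6 fragments:
  3326 − 0 = 3326 bp
  5905 − 3326 = 2579 bp
  6633 − 5905 = 728 bp
  7029 − 6633 = 396 bp
  7826 − 7029 = 797 bp
  9600 − 7826 = 1774 bp
Sorted largest to smallest: 3326, 2579, 1774, 797, 728, 396 bp.

3326, 2579, 1774, 797, 728, 396 bp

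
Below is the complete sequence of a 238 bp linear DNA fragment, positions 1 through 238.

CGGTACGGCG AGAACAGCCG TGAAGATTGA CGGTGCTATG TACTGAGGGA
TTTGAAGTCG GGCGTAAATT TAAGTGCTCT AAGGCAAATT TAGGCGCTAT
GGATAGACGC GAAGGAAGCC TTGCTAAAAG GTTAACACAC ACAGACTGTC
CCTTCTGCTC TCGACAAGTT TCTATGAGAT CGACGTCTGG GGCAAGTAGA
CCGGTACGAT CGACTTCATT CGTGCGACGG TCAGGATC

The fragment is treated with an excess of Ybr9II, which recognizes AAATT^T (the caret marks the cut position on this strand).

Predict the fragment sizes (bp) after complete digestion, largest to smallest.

Ybr9II sites (AAATTT) start at positions 66, 86.
Ybr9II cuts after base 5 of each site (before the last base), so after positions 70, 90.
Linear molecule, 2 cuts → 3 fragments:
  1–70 → 70 bp
  71–90 → 20 bp
  91–238 → 148 bp
Sorted largest to smallest: 148, 70, 20 bp.

148, 70, 20 bp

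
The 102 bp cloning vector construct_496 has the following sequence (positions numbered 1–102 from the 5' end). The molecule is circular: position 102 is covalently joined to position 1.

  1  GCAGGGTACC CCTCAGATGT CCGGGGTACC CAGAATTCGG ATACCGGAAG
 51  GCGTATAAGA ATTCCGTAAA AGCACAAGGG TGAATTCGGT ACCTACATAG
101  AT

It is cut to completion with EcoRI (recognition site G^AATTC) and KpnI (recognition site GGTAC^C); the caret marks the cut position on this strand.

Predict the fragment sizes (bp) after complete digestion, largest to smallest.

26, 23, 20, 19, 10, 4 bp

EcoRI sites (GAATTC) start at positions 33, 59, 82.
EcoRI cuts after the first base of each site, so after positions 33, 59, 82.
KpnI sites (GGTACC) start at positions 5, 25, 88.
KpnI cuts after base 5 of each site (before the last base), so after positions 9, 29, 92.
Combined cut positions: 9, 29, 33, 59, 82, 92.
Circular molecule, 6 cuts → 6 fragments:
  10–29 → 20 bp
  30–33 → 4 bp
  34–59 → 26 bp
  60–82 → 23 bp
  83–92 → 10 bp
  93–102 then 1–9 → 10 + 9 = 19 bp
Sorted largest to smallest: 26, 23, 20, 19, 10, 4 bp.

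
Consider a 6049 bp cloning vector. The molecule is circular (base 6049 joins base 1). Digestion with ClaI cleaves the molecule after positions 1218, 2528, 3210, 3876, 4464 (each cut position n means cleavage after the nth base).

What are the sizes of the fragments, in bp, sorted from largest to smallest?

2803, 1310, 682, 666, 588 bp

Circular molecule, 5 cuts → 5 fragments:
  2528 − 1218 = 1310 bp
  3210 − 2528 = 682 bp
  3876 − 3210 = 666 bp
  4464 − 3876 = 588 bp
  wrap: 6049 − 4464 + 1218 = 2803 bp
Sorted largest to smallest: 2803, 1310, 682, 666, 588 bp.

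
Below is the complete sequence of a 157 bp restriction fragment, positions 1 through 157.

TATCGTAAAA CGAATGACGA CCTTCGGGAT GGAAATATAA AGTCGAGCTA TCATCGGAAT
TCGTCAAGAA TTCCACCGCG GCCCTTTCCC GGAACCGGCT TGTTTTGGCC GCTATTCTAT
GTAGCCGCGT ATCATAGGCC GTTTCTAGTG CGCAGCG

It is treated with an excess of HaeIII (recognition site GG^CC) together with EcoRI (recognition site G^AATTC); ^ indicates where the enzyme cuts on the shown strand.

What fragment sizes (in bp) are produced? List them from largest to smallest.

HaeIII sites (GGCC) start at positions 80, 107, 137.
HaeIII cuts after base 2 of each site, so after positions 81, 108, 138.
EcoRI sites (GAATTC) start at positions 57, 68.
EcoRI cuts after the first base of each site, so after positions 57, 68.
Combined cut positions: 57, 68, 81, 108, 138.
Linear molecule, 5 cuts → 6 fragments:
  1–57 → 57 bp
  58–68 → 11 bp
  69–81 → 13 bp
  82–108 → 27 bp
  109–138 → 30 bp
  139–157 → 19 bp
Sorted largest to smallest: 57, 30, 27, 19, 13, 11 bp.

57, 30, 27, 19, 13, 11 bp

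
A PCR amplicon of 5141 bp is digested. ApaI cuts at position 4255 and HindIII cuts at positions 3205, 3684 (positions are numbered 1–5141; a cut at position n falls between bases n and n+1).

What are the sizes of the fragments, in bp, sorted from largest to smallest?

Combined cut positions (sorted): 3205, 3684, 4255.
Linear molecule, 3 cuts → 4 fragments:
  3205 − 0 = 3205 bp
  3684 − 3205 = 479 bp
  4255 − 3684 = 571 bp
  5141 − 4255 = 886 bp
Sorted largest to smallest: 3205, 886, 571, 479 bp.

3205, 886, 571, 479 bp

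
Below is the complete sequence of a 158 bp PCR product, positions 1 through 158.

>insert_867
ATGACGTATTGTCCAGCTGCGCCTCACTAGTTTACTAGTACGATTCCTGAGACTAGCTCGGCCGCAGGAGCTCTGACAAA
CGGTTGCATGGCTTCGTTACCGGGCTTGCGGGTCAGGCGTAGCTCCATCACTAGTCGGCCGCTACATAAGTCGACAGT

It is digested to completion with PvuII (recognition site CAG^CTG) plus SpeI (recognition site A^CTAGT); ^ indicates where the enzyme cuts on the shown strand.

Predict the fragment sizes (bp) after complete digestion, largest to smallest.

The PvuII site (CAGCTG) starts at position 14.
PvuII cuts after base 3 of each site, so after position 16.
SpeI sites (ACTAGT) start at positions 26, 34, 130.
SpeI cuts after the first base of each site, so after positions 26, 34, 130.
Combined cut positions: 16, 26, 34, 130.
Linear molecule, 4 cuts → 5 fragments:
  1–16 → 16 bp
  17–26 → 10 bp
  27–34 → 8 bp
  35–130 → 96 bp
  131–158 → 28 bp
Sorted largest to smallest: 96, 28, 16, 10, 8 bp.

96, 28, 16, 10, 8 bp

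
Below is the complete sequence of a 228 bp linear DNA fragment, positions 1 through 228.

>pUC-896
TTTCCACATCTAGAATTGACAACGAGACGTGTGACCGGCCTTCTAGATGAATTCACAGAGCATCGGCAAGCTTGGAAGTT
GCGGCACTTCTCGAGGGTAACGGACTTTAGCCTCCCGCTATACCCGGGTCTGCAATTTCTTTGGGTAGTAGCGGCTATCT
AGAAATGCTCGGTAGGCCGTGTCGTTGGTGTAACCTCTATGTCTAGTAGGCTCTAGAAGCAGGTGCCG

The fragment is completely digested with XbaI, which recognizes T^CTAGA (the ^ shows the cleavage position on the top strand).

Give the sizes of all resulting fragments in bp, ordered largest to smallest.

XbaI sites (TCTAGA) start at positions 9, 42, 158, 212.
XbaI cuts after the first base of each site, so after positions 9, 42, 158, 212.
Linear molecule, 4 cuts → 5 fragments:
  1–9 → 9 bp
  10–42 → 33 bp
  43–158 → 116 bp
  159–212 → 54 bp
  213–228 → 16 bp
Sorted largest to smallest: 116, 54, 33, 16, 9 bp.

116, 54, 33, 16, 9 bp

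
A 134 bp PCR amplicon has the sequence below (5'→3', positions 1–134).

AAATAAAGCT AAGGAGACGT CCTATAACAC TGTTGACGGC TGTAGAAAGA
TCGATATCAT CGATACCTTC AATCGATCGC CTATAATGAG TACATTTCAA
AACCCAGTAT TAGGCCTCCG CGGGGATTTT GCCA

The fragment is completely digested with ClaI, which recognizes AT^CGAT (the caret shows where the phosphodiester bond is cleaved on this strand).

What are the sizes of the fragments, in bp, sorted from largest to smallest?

ClaI sites (ATCGAT) start at positions 50, 59, 72.
ClaI cuts after base 2 of each site, so after positions 51, 60, 73.
Linear molecule, 3 cuts → 4 fragments:
  1–51 → 51 bp
  52–60 → 9 bp
  61–73 → 13 bp
  74–134 → 61 bp
Sorted largest to smallest: 61, 51, 13, 9 bp.

61, 51, 13, 9 bp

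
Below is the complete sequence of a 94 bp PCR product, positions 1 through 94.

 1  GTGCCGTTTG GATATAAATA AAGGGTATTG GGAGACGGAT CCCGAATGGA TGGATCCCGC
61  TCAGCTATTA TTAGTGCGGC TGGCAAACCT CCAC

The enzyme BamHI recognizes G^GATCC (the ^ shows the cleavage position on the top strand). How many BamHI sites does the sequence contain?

2

GGATCC occurs starting at positions 37, 52.
BamHI cuts at 2 sites.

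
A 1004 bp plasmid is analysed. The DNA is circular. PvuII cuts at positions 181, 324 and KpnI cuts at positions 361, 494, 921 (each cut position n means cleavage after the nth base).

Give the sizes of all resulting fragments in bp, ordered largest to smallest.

Combined cut positions (sorted): 181, 324, 361, 494, 921.
Circular molecule, 5 cuts → 5 fragments:
  324 − 181 = 143 bp
  361 − 324 = 37 bp
  494 − 361 = 133 bp
  921 − 494 = 427 bp
  wrap: 1004 − 921 + 181 = 264 bp
Sorted largest to smallest: 427, 264, 143, 133, 37 bp.

427, 264, 143, 133, 37 bp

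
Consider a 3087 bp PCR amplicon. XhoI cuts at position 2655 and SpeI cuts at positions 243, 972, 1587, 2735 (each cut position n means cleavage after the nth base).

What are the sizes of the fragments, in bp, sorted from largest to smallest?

1068, 729, 615, 352, 243, 80 bp

Combined cut positions (sorted): 243, 972, 1587, 2655, 2735.
Linear molecule, 5 cuts → 6 fragments:
  243 − 0 = 243 bp
  972 − 243 = 729 bp
  1587 − 972 = 615 bp
  2655 − 1587 = 1068 bp
  2735 − 2655 = 80 bp
  3087 − 2735 = 352 bp
Sorted largest to smallest: 1068, 729, 615, 352, 243, 80 bp.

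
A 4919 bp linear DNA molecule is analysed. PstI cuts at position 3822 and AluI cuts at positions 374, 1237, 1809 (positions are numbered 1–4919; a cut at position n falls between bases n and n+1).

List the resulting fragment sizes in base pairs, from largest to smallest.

2013, 1097, 863, 572, 374 bp

Combined cut positions (sorted): 374, 1237, 1809, 3822.
Linear molecule, 4 cuts → 5 fragments:
  374 − 0 = 374 bp
  1237 − 374 = 863 bp
  1809 − 1237 = 572 bp
  3822 − 1809 = 2013 bp
  4919 − 3822 = 1097 bp
Sorted largest to smallest: 2013, 1097, 863, 572, 374 bp.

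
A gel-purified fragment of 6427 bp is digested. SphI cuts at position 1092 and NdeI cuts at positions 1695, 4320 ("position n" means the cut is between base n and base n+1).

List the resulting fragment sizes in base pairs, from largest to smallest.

Combined cut positions (sorted): 1092, 1695, 4320.
Linear molecule, 3 cuts → 4 fragments:
  1092 − 0 = 1092 bp
  1695 − 1092 = 603 bp
  4320 − 1695 = 2625 bp
  6427 − 4320 = 2107 bp
Sorted largest to smallest: 2625, 2107, 1092, 603 bp.

2625, 2107, 1092, 603 bp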